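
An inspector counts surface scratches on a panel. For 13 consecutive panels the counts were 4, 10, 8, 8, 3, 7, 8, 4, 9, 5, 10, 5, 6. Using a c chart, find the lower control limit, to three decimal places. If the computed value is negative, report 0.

0.000

c̄ = (4 + 10 + 8 + 8 + 3 + 7 + 8 + 4 + 9 + 5 + 10 + 5 + 6) / 13 = 87 / 13 = 6.6923
LCL = c̄ − 3√c̄ = 6.6923 − 3 × 2.5869 = -1.0685 → 0 (cannot be negative)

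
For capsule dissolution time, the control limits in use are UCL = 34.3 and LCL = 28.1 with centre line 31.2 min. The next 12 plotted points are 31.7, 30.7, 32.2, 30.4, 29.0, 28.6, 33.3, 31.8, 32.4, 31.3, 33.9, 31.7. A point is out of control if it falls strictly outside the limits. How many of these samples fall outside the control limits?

All 12 points lie within [28.1, 34.3].

0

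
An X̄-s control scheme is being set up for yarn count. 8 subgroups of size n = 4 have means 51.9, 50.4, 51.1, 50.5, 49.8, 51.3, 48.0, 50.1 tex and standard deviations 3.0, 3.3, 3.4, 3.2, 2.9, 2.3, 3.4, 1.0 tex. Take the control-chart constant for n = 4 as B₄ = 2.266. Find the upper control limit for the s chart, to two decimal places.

6.37

s̄ = (3.0 + 3.3 + 3.4 + 3.2 + 2.9 + 2.3 + 3.4 + 1.0) / 8 = 2.8125
UCL_s = B₄·s̄ = 2.266 × 2.8125 = 6.3731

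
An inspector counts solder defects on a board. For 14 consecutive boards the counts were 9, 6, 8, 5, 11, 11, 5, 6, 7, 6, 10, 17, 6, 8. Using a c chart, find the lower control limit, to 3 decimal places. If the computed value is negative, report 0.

c̄ = (9 + 6 + 8 + 5 + 11 + 11 + 5 + 6 + 7 + 6 + 10 + 17 + 6 + 8) / 14 = 115 / 14 = 8.2143
LCL = c̄ − 3√c̄ = 8.2143 − 3 × 2.8661 = -0.3839 → 0 (cannot be negative)

0.000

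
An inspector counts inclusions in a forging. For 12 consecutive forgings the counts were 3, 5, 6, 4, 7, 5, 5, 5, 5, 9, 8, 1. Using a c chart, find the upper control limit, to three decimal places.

12.124

c̄ = (3 + 5 + 6 + 4 + 7 + 5 + 5 + 5 + 5 + 9 + 8 + 1) / 12 = 63 / 12 = 5.2500
UCL = c̄ + 3√c̄ = 5.2500 + 3 × √5.2500 = 5.2500 + 3 × 2.2913 = 12.1239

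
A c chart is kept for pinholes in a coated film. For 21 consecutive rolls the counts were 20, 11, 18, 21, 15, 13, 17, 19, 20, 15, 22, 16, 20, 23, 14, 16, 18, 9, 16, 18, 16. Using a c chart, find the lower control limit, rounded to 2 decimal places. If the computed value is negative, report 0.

4.63

c̄ = (20 + 11 + 18 + 21 + 15 + 13 + 17 + 19 + 20 + 15 + 22 + 16 + 20 + 23 + 14 + 16 + 18 + 9 + 16 + 18 + 16) / 21 = 357 / 21 = 17.0000
LCL = c̄ − 3√c̄ = 17.0000 − 3 × 4.1231 = 4.6307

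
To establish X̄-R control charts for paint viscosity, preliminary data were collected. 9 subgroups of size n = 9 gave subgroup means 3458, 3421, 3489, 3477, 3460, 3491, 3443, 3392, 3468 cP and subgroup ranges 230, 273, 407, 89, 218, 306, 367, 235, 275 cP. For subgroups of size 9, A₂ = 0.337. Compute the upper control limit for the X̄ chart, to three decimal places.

X̄̄ = (3458 + 3421 + 3489 + 3477 + 3460 + 3491 + 3443 + 3392 + 3468) / 9 = 31099.0000 / 9 = 3455.4444
R̄ = (230 + 273 + 407 + 89 + 218 + 306 + 367 + 235 + 275) / 9 = 2400.0000 / 9 = 266.6667
UCL = X̄̄ + A₂·R̄ = 3455.4444 + 0.337 × 266.6667 = 3545.3111

3545.311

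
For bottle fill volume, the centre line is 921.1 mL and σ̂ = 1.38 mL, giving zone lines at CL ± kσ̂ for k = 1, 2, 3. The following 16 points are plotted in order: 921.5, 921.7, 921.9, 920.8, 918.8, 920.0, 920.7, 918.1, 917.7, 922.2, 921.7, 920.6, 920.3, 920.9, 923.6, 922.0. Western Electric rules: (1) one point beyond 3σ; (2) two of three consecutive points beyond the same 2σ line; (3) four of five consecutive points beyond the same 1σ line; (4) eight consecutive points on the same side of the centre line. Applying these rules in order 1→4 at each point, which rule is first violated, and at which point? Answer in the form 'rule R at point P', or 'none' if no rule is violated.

Zone of each point (C = within 1σ̂, B = 1σ̂–2σ̂, A = 2σ̂–3σ̂, * = beyond 3σ̂; sign = side of CL): 1:+C, 2:+C, 3:+C, 4:-C, 5:-B, 6:-C, 7:-C, 8:-A, 9:-A, 10:+C, 11:+C, 12:-C, 13:-C, 14:-C, 15:+B, 16:+C
Rule 2 (two of three consecutive points beyond the same 2σ limit) is satisfied at point 9.

rule 2 at point 9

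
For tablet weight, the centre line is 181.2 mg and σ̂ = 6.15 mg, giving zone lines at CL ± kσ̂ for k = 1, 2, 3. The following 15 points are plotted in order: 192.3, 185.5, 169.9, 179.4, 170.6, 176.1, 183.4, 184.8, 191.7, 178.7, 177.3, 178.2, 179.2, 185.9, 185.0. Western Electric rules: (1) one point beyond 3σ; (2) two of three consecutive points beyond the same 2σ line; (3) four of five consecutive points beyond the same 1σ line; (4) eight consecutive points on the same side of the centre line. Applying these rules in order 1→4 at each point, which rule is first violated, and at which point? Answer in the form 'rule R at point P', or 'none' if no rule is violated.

Zone of each point (C = within 1σ̂, B = 1σ̂–2σ̂, A = 2σ̂–3σ̂, * = beyond 3σ̂; sign = side of CL): 1:+B, 2:+C, 3:-B, 4:-C, 5:-B, 6:-C, 7:+C, 8:+C, 9:+B, 10:-C, 11:-C, 12:-C, 13:-C, 14:+C, 15:+C
No rule fires across all 15 points.

none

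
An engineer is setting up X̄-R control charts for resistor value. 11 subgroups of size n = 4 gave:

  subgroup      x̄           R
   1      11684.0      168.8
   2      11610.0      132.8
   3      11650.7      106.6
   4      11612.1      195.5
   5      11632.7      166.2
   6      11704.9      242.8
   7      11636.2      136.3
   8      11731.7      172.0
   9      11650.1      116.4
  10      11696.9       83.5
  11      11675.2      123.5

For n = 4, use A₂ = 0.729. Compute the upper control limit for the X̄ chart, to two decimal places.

X̄̄ = (11684.0 + 11610.0 + 11650.7 + 11612.1 + 11632.7 + 11704.9 + 11636.2 + 11731.7 + 11650.1 + 11696.9 + 11675.2) / 11 = 128284.5000 / 11 = 11662.2273
R̄ = (168.8 + 132.8 + 106.6 + 195.5 + 166.2 + 242.8 + 136.3 + 172.0 + 116.4 + 83.5 + 123.5) / 11 = 1644.4000 / 11 = 149.4909
UCL = X̄̄ + A₂·R̄ = 11662.2273 + 0.729 × 149.4909 = 11771.2061

11771.21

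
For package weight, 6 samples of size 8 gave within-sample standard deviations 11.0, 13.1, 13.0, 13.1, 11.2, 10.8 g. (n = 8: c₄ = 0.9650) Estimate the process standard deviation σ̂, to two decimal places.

s̄ = (11.0 + 13.1 + 13.0 + 13.1 + 11.2 + 10.8) / 6 = 12.0333
σ̂ = s̄ / c₄ = 12.0333 / 0.9650 = 12.4698

12.47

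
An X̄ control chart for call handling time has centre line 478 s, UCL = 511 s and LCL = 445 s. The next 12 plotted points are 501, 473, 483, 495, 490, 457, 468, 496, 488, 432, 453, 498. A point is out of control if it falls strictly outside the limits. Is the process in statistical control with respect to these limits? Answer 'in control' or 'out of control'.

out of control

Compare each point to [445, 511]: sample 10 = 432 < LCL.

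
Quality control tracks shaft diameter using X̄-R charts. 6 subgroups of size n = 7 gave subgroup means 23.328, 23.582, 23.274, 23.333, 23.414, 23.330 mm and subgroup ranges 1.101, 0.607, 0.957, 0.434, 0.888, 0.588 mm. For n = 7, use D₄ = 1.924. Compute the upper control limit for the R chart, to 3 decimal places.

1.467

R̄ = (1.101 + 0.607 + 0.957 + 0.434 + 0.888 + 0.588) / 6 = 4.5750 / 6 = 0.7625
UCL_R = D₄·R̄ = 1.924 × 0.7625 = 1.4671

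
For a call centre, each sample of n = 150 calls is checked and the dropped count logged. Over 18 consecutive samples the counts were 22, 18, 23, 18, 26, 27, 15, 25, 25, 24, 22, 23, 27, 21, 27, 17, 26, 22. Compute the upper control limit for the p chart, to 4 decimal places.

p̄ = Σdᵢ / (k·n) = 408 / (18 × 150) = 0.15111
UCL = p̄ + 3·√(p̄(1−p̄)/n) = 0.15111 + 3 × √(0.15111×0.84889/150) = 0.15111 + 3 × 0.02924 = 0.23884

0.2388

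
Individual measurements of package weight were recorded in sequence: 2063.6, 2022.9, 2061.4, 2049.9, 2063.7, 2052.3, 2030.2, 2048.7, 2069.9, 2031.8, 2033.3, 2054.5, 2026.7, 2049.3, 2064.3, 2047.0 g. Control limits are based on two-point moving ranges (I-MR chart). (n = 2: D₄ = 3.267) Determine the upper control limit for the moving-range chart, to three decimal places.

Moving ranges: 40.7, 38.5, 11.5, 13.8, 11.4, 22.1, 18.5, 21.2, 38.1, 1.5, 21.2, 27.8, 22.6, 15.0, 17.3; M̄R̄ = 321.2000 / 15 = 21.4133
UCL_MR = D₄·M̄R̄ = 3.267 × 21.4133 = 69.9574

69.957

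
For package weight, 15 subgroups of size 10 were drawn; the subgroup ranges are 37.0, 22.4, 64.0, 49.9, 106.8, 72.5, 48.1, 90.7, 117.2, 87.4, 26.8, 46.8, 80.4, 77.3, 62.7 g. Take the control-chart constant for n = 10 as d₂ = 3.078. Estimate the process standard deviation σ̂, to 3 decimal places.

21.442

R̄ = (37.0 + 22.4 + 64.0 + 49.9 + 106.8 + 72.5 + 48.1 + 90.7 + 117.2 + 87.4 + 26.8 + 46.8 + 80.4 + 77.3 + 62.7) / 15 = 66.0000
σ̂ = R̄ / d₂ = 66.0000 / 3.078 = 21.4425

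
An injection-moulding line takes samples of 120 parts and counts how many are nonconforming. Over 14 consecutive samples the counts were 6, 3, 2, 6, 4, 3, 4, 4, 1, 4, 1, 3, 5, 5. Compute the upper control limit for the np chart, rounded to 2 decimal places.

9.28

p̄ = Σdᵢ / (k·n) = 51 / (14 × 120) = 0.03036
UCL = np̄ + 3·√(np̄(1−p̄)) = 3.6429 + 3 × √(3.6429×0.96964) = 3.6429 + 3 × 1.8794 = 9.2812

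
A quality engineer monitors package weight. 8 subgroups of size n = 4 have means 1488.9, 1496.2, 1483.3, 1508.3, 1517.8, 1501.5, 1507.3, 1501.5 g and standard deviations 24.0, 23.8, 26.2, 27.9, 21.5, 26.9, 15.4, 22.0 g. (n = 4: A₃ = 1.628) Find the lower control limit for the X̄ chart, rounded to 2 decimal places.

1462.40

X̄̄ = (1488.9 + 1496.2 + 1483.3 + 1508.3 + 1517.8 + 1501.5 + 1507.3 + 1501.5) / 8 = 1500.6000
s̄ = (24.0 + 23.8 + 26.2 + 27.9 + 21.5 + 26.9 + 15.4 + 22.0) / 8 = 23.4625
LCL = X̄̄ − A₃·s̄ = 1500.6000 − 1.628 × 23.4625 = 1462.4030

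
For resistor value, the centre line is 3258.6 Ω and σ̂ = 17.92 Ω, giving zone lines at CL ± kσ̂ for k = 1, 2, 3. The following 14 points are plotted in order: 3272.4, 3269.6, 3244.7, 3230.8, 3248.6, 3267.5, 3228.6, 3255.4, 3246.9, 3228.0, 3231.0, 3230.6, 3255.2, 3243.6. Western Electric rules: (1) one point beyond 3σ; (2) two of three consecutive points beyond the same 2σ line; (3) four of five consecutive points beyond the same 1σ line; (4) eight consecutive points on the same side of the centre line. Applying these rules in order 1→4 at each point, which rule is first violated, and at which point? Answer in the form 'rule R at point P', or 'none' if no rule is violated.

rule 4 at point 14

Zone of each point (C = within 1σ̂, B = 1σ̂–2σ̂, A = 2σ̂–3σ̂, * = beyond 3σ̂; sign = side of CL): 1:+C, 2:+C, 3:-C, 4:-B, 5:-C, 6:+C, 7:-B, 8:-C, 9:-C, 10:-B, 11:-B, 12:-B, 13:-C, 14:-C
Rule 4 (eight consecutive points on the same side of the centre line) is satisfied at point 14.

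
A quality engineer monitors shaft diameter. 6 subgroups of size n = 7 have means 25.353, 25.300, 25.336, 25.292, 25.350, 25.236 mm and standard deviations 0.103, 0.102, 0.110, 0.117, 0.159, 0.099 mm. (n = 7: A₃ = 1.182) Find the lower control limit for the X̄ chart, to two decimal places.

X̄̄ = (25.353 + 25.300 + 25.336 + 25.292 + 25.350 + 25.236) / 6 = 25.3112
s̄ = (0.103 + 0.102 + 0.110 + 0.117 + 0.159 + 0.099) / 6 = 0.1150
LCL = X̄̄ − A₃·s̄ = 25.3112 − 1.182 × 0.1150 = 25.1752

25.18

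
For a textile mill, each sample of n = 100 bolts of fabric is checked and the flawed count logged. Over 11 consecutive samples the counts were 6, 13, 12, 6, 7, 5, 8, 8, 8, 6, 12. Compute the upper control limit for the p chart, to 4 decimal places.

p̄ = Σdᵢ / (k·n) = 91 / (11 × 100) = 0.08273
UCL = p̄ + 3·√(p̄(1−p̄)/n) = 0.08273 + 3 × √(0.08273×0.91727/100) = 0.08273 + 3 × 0.02755 = 0.16537

0.1654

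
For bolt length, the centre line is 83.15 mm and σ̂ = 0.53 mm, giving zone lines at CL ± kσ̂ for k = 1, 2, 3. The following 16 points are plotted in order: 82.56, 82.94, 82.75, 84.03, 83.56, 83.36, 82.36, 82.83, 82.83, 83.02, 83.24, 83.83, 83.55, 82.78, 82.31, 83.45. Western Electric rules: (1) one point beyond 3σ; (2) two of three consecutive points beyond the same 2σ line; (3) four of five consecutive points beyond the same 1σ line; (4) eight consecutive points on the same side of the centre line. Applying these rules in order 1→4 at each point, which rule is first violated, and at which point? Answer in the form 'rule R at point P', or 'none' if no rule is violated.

none

Zone of each point (C = within 1σ̂, B = 1σ̂–2σ̂, A = 2σ̂–3σ̂, * = beyond 3σ̂; sign = side of CL): 1:-B, 2:-C, 3:-C, 4:+B, 5:+C, 6:+C, 7:-B, 8:-C, 9:-C, 10:-C, 11:+C, 12:+B, 13:+C, 14:-C, 15:-B, 16:+C
No rule fires across all 16 points.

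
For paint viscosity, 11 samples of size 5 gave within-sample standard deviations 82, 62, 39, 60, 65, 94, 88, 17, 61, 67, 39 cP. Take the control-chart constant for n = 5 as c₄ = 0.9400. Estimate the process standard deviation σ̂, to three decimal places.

65.184

s̄ = (82 + 62 + 39 + 60 + 65 + 94 + 88 + 17 + 61 + 67 + 39) / 11 = 61.2727
σ̂ = s̄ / c₄ = 61.2727 / 0.9400 = 65.1838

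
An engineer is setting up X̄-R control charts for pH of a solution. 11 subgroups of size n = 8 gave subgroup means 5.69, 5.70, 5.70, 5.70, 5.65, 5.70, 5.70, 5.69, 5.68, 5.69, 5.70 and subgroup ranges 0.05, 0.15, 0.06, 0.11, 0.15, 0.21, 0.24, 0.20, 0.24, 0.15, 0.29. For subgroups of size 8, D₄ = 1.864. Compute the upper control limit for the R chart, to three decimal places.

R̄ = (0.05 + 0.15 + 0.06 + 0.11 + 0.15 + 0.21 + 0.24 + 0.20 + 0.24 + 0.15 + 0.29) / 11 = 1.8500 / 11 = 0.1682
UCL_R = D₄·R̄ = 1.864 × 0.1682 = 0.3135

0.313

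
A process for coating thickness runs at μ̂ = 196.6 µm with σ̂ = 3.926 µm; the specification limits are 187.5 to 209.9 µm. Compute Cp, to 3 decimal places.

0.951

Cp = (USL − LSL) / (6σ̂) = (209.9 − 187.5) / (6 × 3.926) = 22.4000 / 23.5560 = 0.9509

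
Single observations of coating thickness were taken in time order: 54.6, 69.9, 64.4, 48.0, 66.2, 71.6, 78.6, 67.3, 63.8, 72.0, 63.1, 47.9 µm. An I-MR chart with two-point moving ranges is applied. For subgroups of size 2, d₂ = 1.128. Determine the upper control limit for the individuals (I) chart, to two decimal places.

91.73

X̄ = (54.6 + 69.9 + 64.4 + 48.0 + 66.2 + 71.6 + 78.6 + 67.3 + 63.8 + 72.0 + 63.1 + 47.9) / 12 = 63.9500
Moving ranges: 15.3, 5.5, 16.4, 18.2, 5.4, 7.0, 11.3, 3.5, 8.2, 8.9, 15.2; M̄R̄ = 114.9000 / 11 = 10.4455
UCL = X̄ + 3·M̄R̄/d₂ = 63.9500 + 3 × 10.4455 / 1.128 = 91.7305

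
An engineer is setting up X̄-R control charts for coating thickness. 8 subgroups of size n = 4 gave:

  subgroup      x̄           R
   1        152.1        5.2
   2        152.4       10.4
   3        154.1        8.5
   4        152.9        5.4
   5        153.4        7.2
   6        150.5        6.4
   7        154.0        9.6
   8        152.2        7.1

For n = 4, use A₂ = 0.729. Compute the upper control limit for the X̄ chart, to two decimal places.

X̄̄ = (152.1 + 152.4 + 154.1 + 152.9 + 153.4 + 150.5 + 154.0 + 152.2) / 8 = 1221.6000 / 8 = 152.7000
R̄ = (5.2 + 10.4 + 8.5 + 5.4 + 7.2 + 6.4 + 9.6 + 7.1) / 8 = 59.8000 / 8 = 7.4750
UCL = X̄̄ + A₂·R̄ = 152.7000 + 0.729 × 7.4750 = 158.1493

158.15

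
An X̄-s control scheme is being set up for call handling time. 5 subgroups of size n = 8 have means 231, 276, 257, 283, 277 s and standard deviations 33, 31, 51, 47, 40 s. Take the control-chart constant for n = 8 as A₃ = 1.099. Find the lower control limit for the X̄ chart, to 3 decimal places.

220.400

X̄̄ = (231 + 276 + 257 + 283 + 277) / 5 = 264.8000
s̄ = (33 + 31 + 51 + 47 + 40) / 5 = 40.4000
LCL = X̄̄ − A₃·s̄ = 264.8000 − 1.099 × 40.4000 = 220.4004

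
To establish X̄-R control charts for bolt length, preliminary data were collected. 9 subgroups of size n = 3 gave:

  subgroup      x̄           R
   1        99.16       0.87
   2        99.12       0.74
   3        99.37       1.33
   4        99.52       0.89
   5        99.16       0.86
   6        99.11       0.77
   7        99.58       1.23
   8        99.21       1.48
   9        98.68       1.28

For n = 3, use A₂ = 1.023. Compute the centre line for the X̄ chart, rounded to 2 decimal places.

99.21

X̄̄ = (99.16 + 99.12 + 99.37 + 99.52 + 99.16 + 99.11 + 99.58 + 99.21 + 98.68) / 9 = 892.9100 / 9 = 99.2122
CL = X̄̄ = 99.2122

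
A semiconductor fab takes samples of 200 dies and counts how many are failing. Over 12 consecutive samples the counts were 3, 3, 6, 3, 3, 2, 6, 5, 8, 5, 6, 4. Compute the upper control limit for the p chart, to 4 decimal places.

p̄ = Σdᵢ / (k·n) = 54 / (12 × 200) = 0.02250
UCL = p̄ + 3·√(p̄(1−p̄)/n) = 0.02250 + 3 × √(0.02250×0.97750/200) = 0.02250 + 3 × 0.01049 = 0.05396

0.0540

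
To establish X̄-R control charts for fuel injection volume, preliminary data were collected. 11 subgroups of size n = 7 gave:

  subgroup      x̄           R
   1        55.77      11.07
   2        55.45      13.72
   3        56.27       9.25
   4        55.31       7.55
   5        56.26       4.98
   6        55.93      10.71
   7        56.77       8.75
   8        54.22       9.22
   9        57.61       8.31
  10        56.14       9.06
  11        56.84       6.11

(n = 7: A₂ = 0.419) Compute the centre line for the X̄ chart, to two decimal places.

56.05

X̄̄ = (55.77 + 55.45 + 56.27 + 55.31 + 56.26 + 55.93 + 56.77 + 54.22 + 57.61 + 56.14 + 56.84) / 11 = 616.5700 / 11 = 56.0518
CL = X̄̄ = 56.0518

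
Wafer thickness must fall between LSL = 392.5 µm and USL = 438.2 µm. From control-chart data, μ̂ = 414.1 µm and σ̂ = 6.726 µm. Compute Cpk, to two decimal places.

Cpu = (USL − μ̂) / (3σ̂) = (438.2 − 414.1) / (3 × 6.726) = 1.1944; Cpl = (μ̂ − LSL) / (3σ̂) = (414.1 − 392.5) / (3 × 6.726) = 1.0705; Cpk = min(Cpu, Cpl) = 1.0705

1.07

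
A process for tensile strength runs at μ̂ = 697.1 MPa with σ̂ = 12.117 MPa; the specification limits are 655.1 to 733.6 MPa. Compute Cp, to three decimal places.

1.080

Cp = (USL − LSL) / (6σ̂) = (733.6 − 655.1) / (6 × 12.117) = 78.5000 / 72.7020 = 1.0798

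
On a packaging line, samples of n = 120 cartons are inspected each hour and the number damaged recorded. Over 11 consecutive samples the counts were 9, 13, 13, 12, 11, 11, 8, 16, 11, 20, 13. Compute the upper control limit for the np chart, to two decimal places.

p̄ = Σdᵢ / (k·n) = 137 / (11 × 120) = 0.10379
UCL = np̄ + 3·√(np̄(1−p̄)) = 12.4545 + 3 × √(12.4545×0.89621) = 12.4545 + 3 × 3.3409 = 22.4774

22.48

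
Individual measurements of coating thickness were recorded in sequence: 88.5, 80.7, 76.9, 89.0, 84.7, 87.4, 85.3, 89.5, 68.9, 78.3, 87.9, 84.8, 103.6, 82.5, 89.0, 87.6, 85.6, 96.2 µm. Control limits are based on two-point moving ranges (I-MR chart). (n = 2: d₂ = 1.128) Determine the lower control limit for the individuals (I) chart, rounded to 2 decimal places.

63.99

X̄ = (88.5 + 80.7 + 76.9 + 89.0 + 84.7 + 87.4 + 85.3 + 89.5 + 68.9 + 78.3 + 87.9 + 84.8 + 103.6 + 82.5 + 89.0 + 87.6 + 85.6 + 96.2) / 18 = 85.9111
Moving ranges: 7.8, 3.8, 12.1, 4.3, 2.7, 2.1, 4.2, 20.6, 9.4, 9.6, 3.1, 18.8, 21.1, 6.5, 1.4, 2.0, 10.6; M̄R̄ = 140.1000 / 17 = 8.2412
LCL = X̄ − 3·M̄R̄/d₂ = 85.9111 − 3 × 8.2412 / 1.128 = 63.9931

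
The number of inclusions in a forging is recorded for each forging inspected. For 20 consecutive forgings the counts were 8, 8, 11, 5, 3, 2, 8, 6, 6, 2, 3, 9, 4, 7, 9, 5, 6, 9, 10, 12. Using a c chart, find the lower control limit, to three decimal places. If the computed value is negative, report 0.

0.000

c̄ = (8 + 8 + 11 + 5 + 3 + 2 + 8 + 6 + 6 + 2 + 3 + 9 + 4 + 7 + 9 + 5 + 6 + 9 + 10 + 12) / 20 = 133 / 20 = 6.6500
LCL = c̄ − 3√c̄ = 6.6500 − 3 × 2.5788 = -1.0863 → 0 (cannot be negative)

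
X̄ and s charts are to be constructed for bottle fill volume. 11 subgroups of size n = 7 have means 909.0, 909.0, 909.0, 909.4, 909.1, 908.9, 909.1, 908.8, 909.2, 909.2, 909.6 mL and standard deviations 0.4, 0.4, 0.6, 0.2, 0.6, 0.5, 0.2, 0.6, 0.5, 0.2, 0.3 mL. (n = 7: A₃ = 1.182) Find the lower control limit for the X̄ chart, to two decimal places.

X̄̄ = (909.0 + 909.0 + 909.0 + 909.4 + 909.1 + 908.9 + 909.1 + 908.8 + 909.2 + 909.2 + 909.6) / 11 = 909.1182
s̄ = (0.4 + 0.4 + 0.6 + 0.2 + 0.6 + 0.5 + 0.2 + 0.6 + 0.5 + 0.2 + 0.3) / 11 = 0.4091
LCL = X̄̄ − A₃·s̄ = 909.1182 − 1.182 × 0.4091 = 908.6346

908.63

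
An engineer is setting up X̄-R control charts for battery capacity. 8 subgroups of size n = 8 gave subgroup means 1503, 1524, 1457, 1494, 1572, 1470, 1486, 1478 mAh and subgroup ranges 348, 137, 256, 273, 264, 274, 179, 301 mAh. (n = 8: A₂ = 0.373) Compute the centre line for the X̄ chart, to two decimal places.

X̄̄ = (1503 + 1524 + 1457 + 1494 + 1572 + 1470 + 1486 + 1478) / 8 = 11984.0000 / 8 = 1498.0000
CL = X̄̄ = 1498.0000

1498.00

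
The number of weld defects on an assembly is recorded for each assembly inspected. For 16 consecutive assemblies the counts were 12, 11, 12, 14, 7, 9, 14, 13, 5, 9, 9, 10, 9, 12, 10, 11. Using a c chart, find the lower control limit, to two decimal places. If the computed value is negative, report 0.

0.75

c̄ = (12 + 11 + 12 + 14 + 7 + 9 + 14 + 13 + 5 + 9 + 9 + 10 + 9 + 12 + 10 + 11) / 16 = 167 / 16 = 10.4375
LCL = c̄ − 3√c̄ = 10.4375 − 3 × 3.2307 = 0.7454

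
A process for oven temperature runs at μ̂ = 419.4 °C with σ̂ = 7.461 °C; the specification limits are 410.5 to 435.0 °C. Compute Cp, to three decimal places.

0.547

Cp = (USL − LSL) / (6σ̂) = (435.0 − 410.5) / (6 × 7.461) = 24.5000 / 44.7660 = 0.5473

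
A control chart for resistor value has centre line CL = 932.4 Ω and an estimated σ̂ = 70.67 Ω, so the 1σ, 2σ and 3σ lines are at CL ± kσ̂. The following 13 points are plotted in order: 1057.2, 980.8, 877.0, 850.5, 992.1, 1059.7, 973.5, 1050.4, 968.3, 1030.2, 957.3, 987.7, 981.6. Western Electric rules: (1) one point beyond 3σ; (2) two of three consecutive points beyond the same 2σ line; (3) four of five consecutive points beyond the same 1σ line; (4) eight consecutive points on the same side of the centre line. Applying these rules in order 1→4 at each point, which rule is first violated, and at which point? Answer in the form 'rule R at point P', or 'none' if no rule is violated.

Zone of each point (C = within 1σ̂, B = 1σ̂–2σ̂, A = 2σ̂–3σ̂, * = beyond 3σ̂; sign = side of CL): 1:+B, 2:+C, 3:-C, 4:-B, 5:+C, 6:+B, 7:+C, 8:+B, 9:+C, 10:+B, 11:+C, 12:+C, 13:+C
Rule 4 (eight consecutive points on the same side of the centre line) is satisfied at point 12.

rule 4 at point 12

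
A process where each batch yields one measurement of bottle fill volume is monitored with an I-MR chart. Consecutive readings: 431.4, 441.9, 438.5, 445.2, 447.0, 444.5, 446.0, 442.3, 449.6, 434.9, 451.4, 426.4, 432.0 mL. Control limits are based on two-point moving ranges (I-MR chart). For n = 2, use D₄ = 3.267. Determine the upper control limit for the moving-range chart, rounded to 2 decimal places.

Moving ranges: 10.5, 3.4, 6.7, 1.8, 2.5, 1.5, 3.7, 7.3, 14.7, 16.5, 25.0, 5.6; M̄R̄ = 99.2000 / 12 = 8.2667
UCL_MR = D₄·M̄R̄ = 3.267 × 8.2667 = 27.0072

27.01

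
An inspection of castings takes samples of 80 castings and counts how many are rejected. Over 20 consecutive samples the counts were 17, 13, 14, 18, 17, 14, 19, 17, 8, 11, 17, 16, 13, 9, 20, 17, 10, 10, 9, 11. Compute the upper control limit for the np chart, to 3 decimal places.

24.196

p̄ = Σdᵢ / (k·n) = 280 / (20 × 80) = 0.17500
UCL = np̄ + 3·√(np̄(1−p̄)) = 14.0000 + 3 × √(14.0000×0.82500) = 14.0000 + 3 × 3.3985 = 24.1956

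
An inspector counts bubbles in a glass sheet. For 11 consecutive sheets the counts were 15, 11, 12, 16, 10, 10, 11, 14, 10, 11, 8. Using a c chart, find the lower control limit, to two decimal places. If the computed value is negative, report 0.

c̄ = (15 + 11 + 12 + 16 + 10 + 10 + 11 + 14 + 10 + 11 + 8) / 11 = 128 / 11 = 11.6364
LCL = c̄ − 3√c̄ = 11.6364 − 3 × 3.4112 = 1.4027

1.40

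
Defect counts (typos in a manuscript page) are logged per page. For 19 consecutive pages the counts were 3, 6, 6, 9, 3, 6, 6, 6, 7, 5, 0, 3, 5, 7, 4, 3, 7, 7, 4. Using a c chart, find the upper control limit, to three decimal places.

11.884

c̄ = (3 + 6 + 6 + 9 + 3 + 6 + 6 + 6 + 7 + 5 + 0 + 3 + 5 + 7 + 4 + 3 + 7 + 7 + 4) / 19 = 97 / 19 = 5.1053
UCL = c̄ + 3√c̄ = 5.1053 + 3 × √5.1053 = 5.1053 + 3 × 2.2595 = 11.8837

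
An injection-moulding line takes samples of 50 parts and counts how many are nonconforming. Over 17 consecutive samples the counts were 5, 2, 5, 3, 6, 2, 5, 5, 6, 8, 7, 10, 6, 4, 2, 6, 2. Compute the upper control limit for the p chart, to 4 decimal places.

0.2254

p̄ = Σdᵢ / (k·n) = 84 / (17 × 50) = 0.09882
UCL = p̄ + 3·√(p̄(1−p̄)/n) = 0.09882 + 3 × √(0.09882×0.90118/50) = 0.09882 + 3 × 0.04220 = 0.22543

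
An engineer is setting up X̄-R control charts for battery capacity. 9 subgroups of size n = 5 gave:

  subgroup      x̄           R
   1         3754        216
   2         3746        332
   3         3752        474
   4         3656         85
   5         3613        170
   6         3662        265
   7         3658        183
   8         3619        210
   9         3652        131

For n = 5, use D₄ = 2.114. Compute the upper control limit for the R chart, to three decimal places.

485.280

R̄ = (216 + 332 + 474 + 85 + 170 + 265 + 183 + 210 + 131) / 9 = 2066.0000 / 9 = 229.5556
UCL_R = D₄·R̄ = 2.114 × 229.5556 = 485.2804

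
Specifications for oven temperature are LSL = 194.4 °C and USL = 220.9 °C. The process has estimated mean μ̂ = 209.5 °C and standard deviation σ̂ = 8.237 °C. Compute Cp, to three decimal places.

Cp = (USL − LSL) / (6σ̂) = (220.9 − 194.4) / (6 × 8.237) = 26.5000 / 49.4220 = 0.5362

0.536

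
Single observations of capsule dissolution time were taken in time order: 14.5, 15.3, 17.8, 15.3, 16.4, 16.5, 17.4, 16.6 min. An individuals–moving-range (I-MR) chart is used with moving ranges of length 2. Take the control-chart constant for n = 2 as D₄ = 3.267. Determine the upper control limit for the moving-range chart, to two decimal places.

Moving ranges: 0.8, 2.5, 2.5, 1.1, 0.1, 0.9, 0.8; M̄R̄ = 8.7000 / 7 = 1.2429
UCL_MR = D₄·M̄R̄ = 3.267 × 1.2429 = 4.0604

4.06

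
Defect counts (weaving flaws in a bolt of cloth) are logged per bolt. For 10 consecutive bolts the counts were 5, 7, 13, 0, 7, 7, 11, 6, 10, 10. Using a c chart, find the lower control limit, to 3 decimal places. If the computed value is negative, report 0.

c̄ = (5 + 7 + 13 + 0 + 7 + 7 + 11 + 6 + 10 + 10) / 10 = 76 / 10 = 7.6000
LCL = c̄ − 3√c̄ = 7.6000 − 3 × 2.7568 = -0.6704 → 0 (cannot be negative)

0.000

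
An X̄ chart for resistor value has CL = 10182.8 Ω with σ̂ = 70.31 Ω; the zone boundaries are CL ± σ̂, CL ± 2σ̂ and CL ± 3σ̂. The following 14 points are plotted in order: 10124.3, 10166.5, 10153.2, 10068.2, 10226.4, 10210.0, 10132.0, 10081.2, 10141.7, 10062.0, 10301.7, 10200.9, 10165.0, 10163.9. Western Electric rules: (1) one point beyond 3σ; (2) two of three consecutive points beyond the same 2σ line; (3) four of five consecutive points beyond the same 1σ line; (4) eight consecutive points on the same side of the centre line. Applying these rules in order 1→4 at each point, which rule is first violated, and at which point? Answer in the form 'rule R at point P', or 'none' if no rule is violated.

none

Zone of each point (C = within 1σ̂, B = 1σ̂–2σ̂, A = 2σ̂–3σ̂, * = beyond 3σ̂; sign = side of CL): 1:-C, 2:-C, 3:-C, 4:-B, 5:+C, 6:+C, 7:-C, 8:-B, 9:-C, 10:-B, 11:+B, 12:+C, 13:-C, 14:-C
No rule fires across all 14 points.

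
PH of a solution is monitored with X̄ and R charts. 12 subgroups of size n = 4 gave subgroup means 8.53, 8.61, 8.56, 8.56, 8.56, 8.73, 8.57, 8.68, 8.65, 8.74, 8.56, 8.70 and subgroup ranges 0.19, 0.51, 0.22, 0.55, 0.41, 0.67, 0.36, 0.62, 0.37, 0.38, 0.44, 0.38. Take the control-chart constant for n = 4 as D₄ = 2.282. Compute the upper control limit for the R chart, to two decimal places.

R̄ = (0.19 + 0.51 + 0.22 + 0.55 + 0.41 + 0.67 + 0.36 + 0.62 + 0.37 + 0.38 + 0.44 + 0.38) / 12 = 5.1000 / 12 = 0.4250
UCL_R = D₄·R̄ = 2.282 × 0.4250 = 0.9698

0.97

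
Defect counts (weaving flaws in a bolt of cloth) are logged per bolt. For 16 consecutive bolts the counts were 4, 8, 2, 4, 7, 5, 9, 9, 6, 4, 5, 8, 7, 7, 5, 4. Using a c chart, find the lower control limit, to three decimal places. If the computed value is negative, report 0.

0.000

c̄ = (4 + 8 + 2 + 4 + 7 + 5 + 9 + 9 + 6 + 4 + 5 + 8 + 7 + 7 + 5 + 4) / 16 = 94 / 16 = 5.8750
LCL = c̄ − 3√c̄ = 5.8750 − 3 × 2.4238 = -1.3965 → 0 (cannot be negative)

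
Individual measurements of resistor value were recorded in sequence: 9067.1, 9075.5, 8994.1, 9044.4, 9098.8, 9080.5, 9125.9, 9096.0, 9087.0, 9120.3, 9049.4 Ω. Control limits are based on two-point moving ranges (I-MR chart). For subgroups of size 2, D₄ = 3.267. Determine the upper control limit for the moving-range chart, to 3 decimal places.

Moving ranges: 8.4, 81.4, 50.3, 54.4, 18.3, 45.4, 29.9, 9.0, 33.3, 70.9; M̄R̄ = 401.3000 / 10 = 40.1300
UCL_MR = D₄·M̄R̄ = 3.267 × 40.1300 = 131.1047

131.105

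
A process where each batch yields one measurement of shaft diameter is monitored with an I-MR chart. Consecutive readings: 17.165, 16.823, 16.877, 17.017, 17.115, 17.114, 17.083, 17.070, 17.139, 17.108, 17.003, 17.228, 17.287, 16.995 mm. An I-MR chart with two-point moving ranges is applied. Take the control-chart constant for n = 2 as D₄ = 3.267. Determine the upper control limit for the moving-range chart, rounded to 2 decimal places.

Moving ranges: 0.342, 0.054, 0.140, 0.098, 0.001, 0.031, 0.013, 0.069, 0.031, 0.105, 0.225, 0.059, 0.292; M̄R̄ = 1.4600 / 13 = 0.1123
UCL_MR = D₄·M̄R̄ = 3.267 × 0.1123 = 0.3669

0.37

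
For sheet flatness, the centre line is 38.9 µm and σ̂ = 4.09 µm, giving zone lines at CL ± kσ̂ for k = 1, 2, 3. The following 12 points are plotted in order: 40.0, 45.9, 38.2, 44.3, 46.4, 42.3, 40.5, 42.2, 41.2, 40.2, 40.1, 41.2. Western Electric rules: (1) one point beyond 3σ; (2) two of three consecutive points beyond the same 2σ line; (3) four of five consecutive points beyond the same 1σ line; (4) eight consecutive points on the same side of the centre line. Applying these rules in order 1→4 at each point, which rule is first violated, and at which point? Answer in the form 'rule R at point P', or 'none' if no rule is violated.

rule 4 at point 11

Zone of each point (C = within 1σ̂, B = 1σ̂–2σ̂, A = 2σ̂–3σ̂, * = beyond 3σ̂; sign = side of CL): 1:+C, 2:+B, 3:-C, 4:+B, 5:+B, 6:+C, 7:+C, 8:+C, 9:+C, 10:+C, 11:+C, 12:+C
Rule 4 (eight consecutive points on the same side of the centre line) is satisfied at point 11.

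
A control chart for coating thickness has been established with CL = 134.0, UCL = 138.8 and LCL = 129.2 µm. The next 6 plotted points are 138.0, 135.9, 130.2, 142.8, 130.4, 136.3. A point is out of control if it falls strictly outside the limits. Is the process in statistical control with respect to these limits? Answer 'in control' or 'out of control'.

Compare each point to [129.2, 138.8]: sample 4 = 142.8 > UCL.

out of control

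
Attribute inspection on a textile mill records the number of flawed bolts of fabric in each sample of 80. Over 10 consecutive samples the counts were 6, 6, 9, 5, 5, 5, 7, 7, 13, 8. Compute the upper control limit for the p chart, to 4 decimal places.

p̄ = Σdᵢ / (k·n) = 71 / (10 × 80) = 0.08875
UCL = p̄ + 3·√(p̄(1−p̄)/n) = 0.08875 + 3 × √(0.08875×0.91125/80) = 0.08875 + 3 × 0.03179 = 0.18413

0.1841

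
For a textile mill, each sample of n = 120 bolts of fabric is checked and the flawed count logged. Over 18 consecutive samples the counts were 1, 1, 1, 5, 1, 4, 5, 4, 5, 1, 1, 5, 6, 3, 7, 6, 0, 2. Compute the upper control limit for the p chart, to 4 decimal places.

p̄ = Σdᵢ / (k·n) = 58 / (18 × 120) = 0.02685
UCL = p̄ + 3·√(p̄(1−p̄)/n) = 0.02685 + 3 × √(0.02685×0.97315/120) = 0.02685 + 3 × 0.01476 = 0.07112

0.0711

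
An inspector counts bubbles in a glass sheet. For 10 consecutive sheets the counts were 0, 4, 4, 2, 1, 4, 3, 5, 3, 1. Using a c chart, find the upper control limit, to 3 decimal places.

7.630

c̄ = (0 + 4 + 4 + 2 + 1 + 4 + 3 + 5 + 3 + 1) / 10 = 27 / 10 = 2.7000
UCL = c̄ + 3√c̄ = 2.7000 + 3 × √2.7000 = 2.7000 + 3 × 1.6432 = 7.6295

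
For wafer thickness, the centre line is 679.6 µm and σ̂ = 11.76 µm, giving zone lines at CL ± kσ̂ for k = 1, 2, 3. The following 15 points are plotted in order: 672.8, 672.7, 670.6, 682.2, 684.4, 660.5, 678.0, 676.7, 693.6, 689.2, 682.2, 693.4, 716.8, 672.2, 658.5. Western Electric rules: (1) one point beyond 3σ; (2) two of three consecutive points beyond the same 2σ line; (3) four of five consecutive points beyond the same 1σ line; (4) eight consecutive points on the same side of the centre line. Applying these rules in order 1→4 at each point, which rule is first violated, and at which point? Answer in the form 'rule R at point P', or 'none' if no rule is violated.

rule 1 at point 13

Zone of each point (C = within 1σ̂, B = 1σ̂–2σ̂, A = 2σ̂–3σ̂, * = beyond 3σ̂; sign = side of CL): 1:-C, 2:-C, 3:-C, 4:+C, 5:+C, 6:-B, 7:-C, 8:-C, 9:+B, 10:+C, 11:+C, 12:+B, 13:+*, 14:-C, 15:-B
Rule 1 (one point beyond the 3σ limits) is satisfied at point 13.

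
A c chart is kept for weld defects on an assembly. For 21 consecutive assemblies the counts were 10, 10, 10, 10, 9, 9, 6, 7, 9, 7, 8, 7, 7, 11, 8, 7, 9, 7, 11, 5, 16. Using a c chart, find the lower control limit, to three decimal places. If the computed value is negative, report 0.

0.000

c̄ = (10 + 10 + 10 + 10 + 9 + 9 + 6 + 7 + 9 + 7 + 8 + 7 + 7 + 11 + 8 + 7 + 9 + 7 + 11 + 5 + 16) / 21 = 183 / 21 = 8.7143
LCL = c̄ − 3√c̄ = 8.7143 − 3 × 2.9520 = -0.1417 → 0 (cannot be negative)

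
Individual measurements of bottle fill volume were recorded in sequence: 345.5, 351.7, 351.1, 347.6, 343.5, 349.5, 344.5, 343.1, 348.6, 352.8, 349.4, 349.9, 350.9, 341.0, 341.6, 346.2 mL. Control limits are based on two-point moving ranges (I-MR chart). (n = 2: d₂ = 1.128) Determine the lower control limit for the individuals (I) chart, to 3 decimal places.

X̄ = (345.5 + 351.7 + 351.1 + 347.6 + 343.5 + 349.5 + 344.5 + 343.1 + 348.6 + 352.8 + 349.4 + 349.9 + 350.9 + 341.0 + 341.6 + 346.2) / 16 = 347.3062
Moving ranges: 6.2, 0.6, 3.5, 4.1, 6.0, 5.0, 1.4, 5.5, 4.2, 3.4, 0.5, 1.0, 9.9, 0.6, 4.6; M̄R̄ = 56.5000 / 15 = 3.7667
LCL = X̄ − 3·M̄R̄/d₂ = 347.3062 − 3 × 3.7667 / 1.128 = 337.2885

337.289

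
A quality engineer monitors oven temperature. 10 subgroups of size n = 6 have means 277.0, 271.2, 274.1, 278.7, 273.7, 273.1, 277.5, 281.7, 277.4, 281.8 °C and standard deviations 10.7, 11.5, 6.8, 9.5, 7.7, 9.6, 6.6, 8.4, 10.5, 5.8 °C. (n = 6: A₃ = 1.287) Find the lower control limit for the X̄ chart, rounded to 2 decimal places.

265.41

X̄̄ = (277.0 + 271.2 + 274.1 + 278.7 + 273.7 + 273.1 + 277.5 + 281.7 + 277.4 + 281.8) / 10 = 276.6200
s̄ = (10.7 + 11.5 + 6.8 + 9.5 + 7.7 + 9.6 + 6.6 + 8.4 + 10.5 + 5.8) / 10 = 8.7100
LCL = X̄̄ − A₃·s̄ = 276.6200 − 1.287 × 8.7100 = 265.4102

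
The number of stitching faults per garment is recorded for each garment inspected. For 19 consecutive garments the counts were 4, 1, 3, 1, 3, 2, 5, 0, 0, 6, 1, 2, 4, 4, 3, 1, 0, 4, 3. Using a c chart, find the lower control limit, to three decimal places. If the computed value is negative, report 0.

c̄ = (4 + 1 + 3 + 1 + 3 + 2 + 5 + 0 + 0 + 6 + 1 + 2 + 4 + 4 + 3 + 1 + 0 + 4 + 3) / 19 = 47 / 19 = 2.4737
LCL = c̄ − 3√c̄ = 2.4737 − 3 × 1.5728 = -2.2447 → 0 (cannot be negative)

0.000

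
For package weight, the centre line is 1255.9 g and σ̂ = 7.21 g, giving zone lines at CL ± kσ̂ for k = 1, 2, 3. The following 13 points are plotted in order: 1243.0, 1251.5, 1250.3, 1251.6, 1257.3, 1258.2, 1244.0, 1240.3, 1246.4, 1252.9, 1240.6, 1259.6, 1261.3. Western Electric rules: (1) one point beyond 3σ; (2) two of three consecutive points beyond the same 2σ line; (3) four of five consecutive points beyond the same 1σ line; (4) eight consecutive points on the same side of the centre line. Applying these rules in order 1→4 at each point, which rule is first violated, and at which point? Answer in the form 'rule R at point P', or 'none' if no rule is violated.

Zone of each point (C = within 1σ̂, B = 1σ̂–2σ̂, A = 2σ̂–3σ̂, * = beyond 3σ̂; sign = side of CL): 1:-B, 2:-C, 3:-C, 4:-C, 5:+C, 6:+C, 7:-B, 8:-A, 9:-B, 10:-C, 11:-A, 12:+C, 13:+C
Rule 3 (four of five consecutive points beyond the same 1σ limit) is satisfied at point 11.

rule 3 at point 11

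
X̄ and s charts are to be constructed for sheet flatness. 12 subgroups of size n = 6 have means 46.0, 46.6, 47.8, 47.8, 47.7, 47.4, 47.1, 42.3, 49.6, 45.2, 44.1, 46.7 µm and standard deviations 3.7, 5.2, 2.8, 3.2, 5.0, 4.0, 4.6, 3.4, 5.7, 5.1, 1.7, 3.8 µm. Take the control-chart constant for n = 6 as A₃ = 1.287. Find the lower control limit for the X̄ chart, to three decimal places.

41.356

X̄̄ = (46.0 + 46.6 + 47.8 + 47.8 + 47.7 + 47.4 + 47.1 + 42.3 + 49.6 + 45.2 + 44.1 + 46.7) / 12 = 46.5250
s̄ = (3.7 + 5.2 + 2.8 + 3.2 + 5.0 + 4.0 + 4.6 + 3.4 + 5.7 + 5.1 + 1.7 + 3.8) / 12 = 4.0167
LCL = X̄̄ − A₃·s̄ = 46.5250 − 1.287 × 4.0167 = 41.3556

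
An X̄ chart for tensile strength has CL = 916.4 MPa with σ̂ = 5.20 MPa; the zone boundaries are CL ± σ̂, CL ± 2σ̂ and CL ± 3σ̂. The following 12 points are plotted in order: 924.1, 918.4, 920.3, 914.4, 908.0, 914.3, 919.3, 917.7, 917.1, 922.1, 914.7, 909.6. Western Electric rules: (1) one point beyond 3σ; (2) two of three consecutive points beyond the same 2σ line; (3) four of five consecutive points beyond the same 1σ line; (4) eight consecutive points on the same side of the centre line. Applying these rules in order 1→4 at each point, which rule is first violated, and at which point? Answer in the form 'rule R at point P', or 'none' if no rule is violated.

Zone of each point (C = within 1σ̂, B = 1σ̂–2σ̂, A = 2σ̂–3σ̂, * = beyond 3σ̂; sign = side of CL): 1:+B, 2:+C, 3:+C, 4:-C, 5:-B, 6:-C, 7:+C, 8:+C, 9:+C, 10:+B, 11:-C, 12:-B
No rule fires across all 12 points.

none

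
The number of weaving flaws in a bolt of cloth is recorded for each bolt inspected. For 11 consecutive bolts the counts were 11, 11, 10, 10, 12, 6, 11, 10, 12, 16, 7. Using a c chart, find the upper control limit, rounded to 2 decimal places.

c̄ = (11 + 11 + 10 + 10 + 12 + 6 + 11 + 10 + 12 + 16 + 7) / 11 = 116 / 11 = 10.5455
UCL = c̄ + 3√c̄ = 10.5455 + 3 × √10.5455 = 10.5455 + 3 × 3.2474 = 20.2876

20.29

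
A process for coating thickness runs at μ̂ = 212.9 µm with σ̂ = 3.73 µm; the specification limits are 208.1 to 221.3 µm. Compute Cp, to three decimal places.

0.590

Cp = (USL − LSL) / (6σ̂) = (221.3 − 208.1) / (6 × 3.73) = 13.2000 / 22.3800 = 0.5898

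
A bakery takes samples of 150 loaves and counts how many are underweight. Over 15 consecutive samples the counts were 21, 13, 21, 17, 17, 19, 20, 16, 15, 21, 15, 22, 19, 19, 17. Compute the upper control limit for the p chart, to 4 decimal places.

p̄ = Σdᵢ / (k·n) = 272 / (15 × 150) = 0.12089
UCL = p̄ + 3·√(p̄(1−p̄)/n) = 0.12089 + 3 × √(0.12089×0.87911/150) = 0.12089 + 3 × 0.02662 = 0.20074

0.2007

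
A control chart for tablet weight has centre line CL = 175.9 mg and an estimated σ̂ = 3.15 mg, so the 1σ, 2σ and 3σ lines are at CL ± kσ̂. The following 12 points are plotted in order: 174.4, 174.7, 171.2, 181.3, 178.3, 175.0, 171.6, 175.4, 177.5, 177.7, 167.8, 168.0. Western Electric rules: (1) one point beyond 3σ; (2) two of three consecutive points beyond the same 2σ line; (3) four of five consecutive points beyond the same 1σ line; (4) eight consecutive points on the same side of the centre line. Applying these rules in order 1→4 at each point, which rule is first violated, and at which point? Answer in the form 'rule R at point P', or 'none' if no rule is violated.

rule 2 at point 12

Zone of each point (C = within 1σ̂, B = 1σ̂–2σ̂, A = 2σ̂–3σ̂, * = beyond 3σ̂; sign = side of CL): 1:-C, 2:-C, 3:-B, 4:+B, 5:+C, 6:-C, 7:-B, 8:-C, 9:+C, 10:+C, 11:-A, 12:-A
Rule 2 (two of three consecutive points beyond the same 2σ limit) is satisfied at point 12.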